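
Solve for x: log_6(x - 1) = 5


Convert to exponential form: x - 1 = 6^5 = 7776
x = 7776 + 1 = 7777
Check: log_6(7777 - 1) = log_6(7776) = log_6(7776) = 5 ✓

x = 7777


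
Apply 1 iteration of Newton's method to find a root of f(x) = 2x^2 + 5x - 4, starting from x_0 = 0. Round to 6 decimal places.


Newton's method: x_(n+1) = x_n - f(x_n)/f'(x_n)
f(x) = 2x^2 + 5x - 4
f'(x) = 4x + 5

Iteration 1:
  f(0.000000) = -4.000000
  f'(0.000000) = 5.000000
  x_1 = 0.000000 - (-4.000000)/(5.000000) = 0.800000

x_1 = 0.800000


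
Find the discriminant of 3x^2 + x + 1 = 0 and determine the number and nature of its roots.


For ax^2 + bx + c = 0, discriminant D = b^2 - 4ac
Here a = 3, b = 1, c = 1
D = (1)^2 - 4(3)(1) = 1 - 12 = -11

D = -11 < 0
The equation has no real roots (2 complex conjugate roots).

Discriminant = -11, no real roots (2 complex conjugate roots)


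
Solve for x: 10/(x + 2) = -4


Multiply both sides by (x + 2): 10 = -4(x + 2)
Distribute: 10 = -4x - 8
-4x = 10 + 8 = 18
x = -9/2

x = -9/2


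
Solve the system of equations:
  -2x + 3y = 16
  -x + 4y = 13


Using Cramer's rule:
Determinant D = (-2)(4) - (-1)(3) = -8 + 3 = -5
Dx = (16)(4) - (13)(3) = 64 - 39 = 25
Dy = (-2)(13) - (-1)(16) = -26 + 16 = -10
x = Dx/D = 25/-5 = -5
y = Dy/D = -10/-5 = 2

x = -5, y = 2


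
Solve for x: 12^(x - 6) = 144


Express both sides with the same base.
144 = 12^2
Since the bases match, equate exponents: x - 6 = 2
So x = 2 - (-6) = 8

x = 8


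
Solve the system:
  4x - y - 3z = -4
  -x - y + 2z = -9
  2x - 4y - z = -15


Using Cramer's rule. Expand each determinant along the first row.
D  = 4*[(-1)*(-1) - 2*(-4)] - (-1)*[(-1)*(-1) - 2*2] + (-3)*[(-1)*(-4) - (-1)*2]
  = 4*(9) - (-1)*(-3) + (-3)*(6) = 15
Dx = (-4)*[(-1)*(-1) - 2*(-4)] - (-1)*[(-9)*(-1) - 2*(-15)] + (-3)*[(-9)*(-4) - (-1)*(-15)]
  = (-4)*(9) - (-1)*(39) + (-3)*(21) = -60
Dy = 4*[(-9)*(-1) - 2*(-15)] - (-4)*[(-1)*(-1) - 2*2] + (-3)*[(-1)*(-15) - (-9)*2]
  = 4*(39) - (-4)*(-3) + (-3)*(33) = 45
Dz = 4*[(-1)*(-15) - (-9)*(-4)] - (-1)*[(-1)*(-15) - (-9)*2] + (-4)*[(-1)*(-4) - (-1)*2]
  = 4*(-21) - (-1)*(33) + (-4)*(6) = -75
x = Dx/D = -60/15 = -4, y = Dy/D = 45/15 = 3, z = Dz/D = -75/15 = -5
Check eq1: (4)(-4) + (-1)(3) + (-3)(-5) = -4 = -4 ✓
Check eq2: (-1)(-4) + (-1)(3) + (2)(-5) = -9 = -9 ✓
Check eq3: (2)(-4) + (-4)(3) + (-1)(-5) = -15 = -15 ✓

x = -4, y = 3, z = -5


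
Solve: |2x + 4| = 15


An absolute value equation |expr| = 15 gives two cases:
Case 1: 2x + 4 = 15
  2x = 11, so x = 11/2
Case 2: 2x + 4 = -15
  2x = -19, so x = -19/2

x = -19/2, x = 11/2


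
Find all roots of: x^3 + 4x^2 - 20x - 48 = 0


Let p(x) = x^3 + 4x^2 - 20x - 48. By the rational root theorem (leading coefficient 1), any rational root is an integer divisor of 48: try ±1, ±2, ... in turn.
Test x = 1: value = -63 ≠ 0.
Test x = -1: value = -25 ≠ 0.
Test x = 2: value = -64 ≠ 0.
Test x = -2: value = 0 ✓, so (x + 2) is a factor.
Synthetic division by (x + 2): bring down 1; 1(-2) + 4 = 2; 2(-2) - 20 = -24; (-24)(-2) - 48 = 0 → quotient x^2 + 2x - 24, remainder 0.
Solve the quadratic x^2 + 2x - 24 = 0: discriminant = 2^2 - 4(1)(-24) = 4 + 96 = 100.
sqrt(100) = 10, so x = (-2 ± 10)/2: x = 4 or x = -6.
Collecting all roots found:

x = -6, x = -2, x = 4


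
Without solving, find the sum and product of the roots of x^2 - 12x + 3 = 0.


By Vieta's formulas for ax^2 + bx + c = 0:
  Sum of roots = -b/a
  Product of roots = c/a

Here a = 1, b = -12, c = 3
Sum = -(-12)/1 = 12
Product = 3/1 = 3

Sum = 12, Product = 3


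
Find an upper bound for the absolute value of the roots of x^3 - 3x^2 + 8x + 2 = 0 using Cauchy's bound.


Cauchy's bound: all roots r satisfy |r| <= 1 + max(|a_i/a_n|) for i = 0,...,n-1
where a_n is the leading coefficient.

Coefficients: [1, -3, 8, 2]
Leading coefficient a_n = 1
Ratios |a_i/a_n|: 3, 8, 2
Maximum ratio: 8
Cauchy's bound: |r| <= 1 + 8 = 9

Upper bound = 9


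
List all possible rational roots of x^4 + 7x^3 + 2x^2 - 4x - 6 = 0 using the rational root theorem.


Rational root theorem: possible roots are ±p/q where:
  p divides the constant term (-6): p ∈ {1, 2, 3, 6}
  q divides the leading coefficient (1): q ∈ {1}

All possible rational roots: -6, -3, -2, -1, 1, 2, 3, 6

-6, -3, -2, -1, 1, 2, 3, 6


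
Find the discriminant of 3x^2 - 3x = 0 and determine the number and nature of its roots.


For ax^2 + bx + c = 0, discriminant D = b^2 - 4ac
Here a = 3, b = -3, c = 0
D = (-3)^2 - 4(3)(0) = 9 - 0 = 9

D = 9 > 0 and is a perfect square (sqrt = 3)
The equation has 2 distinct real rational roots.

Discriminant = 9, 2 distinct real rational roots


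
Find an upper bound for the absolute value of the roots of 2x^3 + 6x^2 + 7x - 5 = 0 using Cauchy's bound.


Cauchy's bound: all roots r satisfy |r| <= 1 + max(|a_i/a_n|) for i = 0,...,n-1
where a_n is the leading coefficient.

Coefficients: [2, 6, 7, -5]
Leading coefficient a_n = 2
Ratios |a_i/a_n|: 3, 7/2, 5/2
Maximum ratio: 7/2
Cauchy's bound: |r| <= 1 + 7/2 = 9/2

Upper bound = 9/2


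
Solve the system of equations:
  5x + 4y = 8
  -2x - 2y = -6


Using Cramer's rule:
Determinant D = (5)(-2) - (-2)(4) = -10 + 8 = -2
Dx = (8)(-2) - (-6)(4) = -16 + 24 = 8
Dy = (5)(-6) - (-2)(8) = -30 + 16 = -14
x = Dx/D = 8/-2 = -4
y = Dy/D = -14/-2 = 7

x = -4, y = 7


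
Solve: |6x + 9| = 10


An absolute value equation |expr| = 10 gives two cases:
Case 1: 6x + 9 = 10
  6x = 1, so x = 1/6
Case 2: 6x + 9 = -10
  6x = -19, so x = -19/6

x = -19/6, x = 1/6


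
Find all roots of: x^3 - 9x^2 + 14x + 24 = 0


Let p(x) = x^3 - 9x^2 + 14x + 24. By the rational root theorem (leading coefficient 1), any rational root is an integer divisor of 24: try ±1, ±2, ... in turn.
Test x = 1: value = 30 ≠ 0.
Test x = -1: value = 0 ✓, so (x + 1) is a factor.
Synthetic division by (x + 1): bring down 1; 1(-1) - 9 = -10; (-10)(-1) + 14 = 24; 24(-1) + 24 = 0 → quotient x^2 - 10x + 24, remainder 0.
Solve the quadratic x^2 - 10x + 24 = 0: discriminant = (-10)^2 - 4(1)(24) = 100 - 96 = 4.
sqrt(4) = 2, so x = (10 ± 2)/2: x = 6 or x = 4.
Collecting all roots found:

x = -1, x = 4, x = 6


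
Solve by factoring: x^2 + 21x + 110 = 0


We need two numbers that multiply to 110 and add to 21.
Those numbers are 11 and 10 (since 11 * 10 = 110 and 11 + 10 = 21).
So x^2 + 21x + 110 = (x + 11)(x + 10) = 0
Setting each factor to zero: x = -11 or x = -10

x = -11, x = -10


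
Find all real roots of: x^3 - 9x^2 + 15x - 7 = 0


Let p(x) = x^3 - 9x^2 + 15x - 7. By the rational root theorem (leading coefficient 1), any rational root is an integer divisor of 7: try ±1, ±2, ... in turn.
Test x = 1: value = 0 ✓, so (x - 1) is a factor.
Synthetic division by (x - 1): bring down 1; 1(1) - 9 = -8; (-8)(1) + 15 = 7; 7(1) - 7 = 0 → quotient x^2 - 8x + 7, remainder 0.
Solve the quadratic x^2 - 8x + 7 = 0: discriminant = (-8)^2 - 4(1)(7) = 64 - 28 = 36.
sqrt(36) = 6, so x = (8 ± 6)/2: x = 7 or x = 1.

x = 1 (multiplicity 2), x = 7


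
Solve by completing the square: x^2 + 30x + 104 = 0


Start: x^2 + 30x + 104 = 0
Move constant: x^2 + 30x = -104
Half of 30 is 15, squared is 225
Add 225 to both sides: x^2 + 30x + 225 = 121
(x + 15)^2 = 121
x + 15 = ±11
x = -15 + 11 = -4 or x = -15 - 11 = -26

x = -26, x = -4


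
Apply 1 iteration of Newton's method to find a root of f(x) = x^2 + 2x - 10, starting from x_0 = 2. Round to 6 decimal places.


Newton's method: x_(n+1) = x_n - f(x_n)/f'(x_n)
f(x) = x^2 + 2x - 10
f'(x) = 2x + 2

Iteration 1:
  f(2.000000) = -2.000000
  f'(2.000000) = 6.000000
  x_1 = 2.000000 - (-2.000000)/(6.000000) = 2.333333

x_1 = 2.333333


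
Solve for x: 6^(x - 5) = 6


Express both sides with the same base.
6 = 6^1
Since the bases match, equate exponents: x - 5 = 1
So x = 1 - (-5) = 6

x = 6


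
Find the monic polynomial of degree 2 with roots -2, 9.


A monic polynomial with roots -2, 9 is:
p(x) = (x + 2)(x - 9)
After multiplying by (x + 2): x + 2
After multiplying by (x - 9): x^2 - 7x - 18

x^2 - 7x - 18


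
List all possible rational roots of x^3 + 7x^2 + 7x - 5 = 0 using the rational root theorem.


Rational root theorem: possible roots are ±p/q where:
  p divides the constant term (-5): p ∈ {1, 5}
  q divides the leading coefficient (1): q ∈ {1}

All possible rational roots: -5, -1, 1, 5

-5, -1, 1, 5


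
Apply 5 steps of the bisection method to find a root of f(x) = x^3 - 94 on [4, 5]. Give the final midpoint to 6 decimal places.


f(x) = x^3 - 94
f(4) = -30 < 0
f(5) = 31 > 0

Step 1: midpoint = (4.000000 + 5.000000)/2 = 4.500000
  f(4.500000) = -2.875000
  f(mid) < 0, so root is in [4.500000, 5.000000]

Step 2: midpoint = (4.500000 + 5.000000)/2 = 4.750000
  f(4.750000) = 13.171875
  f(mid) > 0, so root is in [4.500000, 4.750000]

Step 3: midpoint = (4.500000 + 4.750000)/2 = 4.625000
  f(4.625000) = 4.931641
  f(mid) > 0, so root is in [4.500000, 4.625000]

Step 4: midpoint = (4.500000 + 4.625000)/2 = 4.562500
  f(4.562500) = 0.974854
  f(mid) > 0, so root is in [4.500000, 4.562500]

Step 5: midpoint = (4.500000 + 4.562500)/2 = 4.531250
  f(4.531250) = -0.963348
  f(mid) < 0, so root is in [4.531250, 4.562500]

midpoint = 4.531250


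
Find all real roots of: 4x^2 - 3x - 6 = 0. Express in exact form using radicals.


Using the quadratic formula: x = (-b ± sqrt(b^2 - 4ac)) / (2a)
Here a = 4, b = -3, c = -6
Discriminant = b^2 - 4ac = (-3)^2 - 4(4)(-6) = 9 + 96 = 105
Since discriminant = 105 > 0, there are two real roots.
x = (3 ± sqrt(105)) / 8
Numerically: x ≈ 1.6559 or x ≈ -0.9059

x = (3 + sqrt(105)) / 8 or x = (3 - sqrt(105)) / 8


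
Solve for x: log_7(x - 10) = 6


Convert to exponential form: x - 10 = 7^6 = 117649
x = 117649 + 10 = 117659
Check: log_7(117659 - 10) = log_7(117649) = log_7(117649) = 6 ✓

x = 117659


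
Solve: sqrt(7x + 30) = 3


Square both sides: 7x + 30 = 3^2 = 9
7x = 9 - 30 = -21
x = -3
Check: sqrt(7*(-3) + 30) = sqrt(9) = 3 ✓

x = -3


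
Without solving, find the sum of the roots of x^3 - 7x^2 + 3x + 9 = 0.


By Vieta's formulas for x^3 + bx^2 + cx + d = 0:
  r1 + r2 + r3 = -b/a = 7
  r1*r2 + r1*r3 + r2*r3 = c/a = 3
  r1*r2*r3 = -d/a = -9


Sum = 7


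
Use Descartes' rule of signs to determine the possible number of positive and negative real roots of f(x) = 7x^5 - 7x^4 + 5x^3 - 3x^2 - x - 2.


Descartes' rule of signs:

For positive roots, count sign changes in f(x) = 7x^5 - 7x^4 + 5x^3 - 3x^2 - x - 2:
Signs of coefficients: +, -, +, -, -, -
Number of sign changes: 3
Possible positive real roots: 3, 1

For negative roots, examine f(-x) = -7x^5 - 7x^4 - 5x^3 - 3x^2 + x - 2:
Signs of coefficients: -, -, -, -, +, -
Number of sign changes: 2
Possible negative real roots: 2, 0

Positive roots: 3 or 1; Negative roots: 2 or 0


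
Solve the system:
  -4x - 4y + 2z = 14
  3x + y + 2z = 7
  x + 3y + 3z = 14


Using Cramer's rule. Expand each determinant along the first row.
D  = (-4)*[1*3 - 2*3] - (-4)*[3*3 - 2*1] + 2*[3*3 - 1*1]
  = (-4)*(-3) - (-4)*(7) + 2*(8) = 56
Dx = 14*[1*3 - 2*3] - (-4)*[7*3 - 2*14] + 2*[7*3 - 1*14]
  = 14*(-3) - (-4)*(-7) + 2*(7) = -56
Dy = (-4)*[7*3 - 2*14] - 14*[3*3 - 2*1] + 2*[3*14 - 7*1]
  = (-4)*(-7) - 14*(7) + 2*(35) = 0
Dz = (-4)*[1*14 - 7*3] - (-4)*[3*14 - 7*1] + 14*[3*3 - 1*1]
  = (-4)*(-7) - (-4)*(35) + 14*(8) = 280
x = Dx/D = -56/56 = -1, y = Dy/D = 0/56 = 0, z = Dz/D = 280/56 = 5
Check eq1: (-4)(-1) + (-4)(0) + (2)(5) = 14 = 14 ✓
Check eq2: (3)(-1) + (1)(0) + (2)(5) = 7 = 7 ✓
Check eq3: (1)(-1) + (3)(0) + (3)(5) = 14 = 14 ✓

x = -1, y = 0, z = 5


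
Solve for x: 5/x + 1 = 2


Subtract 1 from both sides: 5/x = 1
Multiply both sides by x: 5 = 1 * x
Divide by 1: x = 5

x = 5


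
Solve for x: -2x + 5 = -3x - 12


Starting with: -2x + 5 = -3x - 12
Move all x terms to left: (-2 + 3)x = -12 - 5
Simplify: x = -17
Divide both sides by 1: x = -17

x = -17


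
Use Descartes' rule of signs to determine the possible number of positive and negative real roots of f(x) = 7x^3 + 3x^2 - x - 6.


Descartes' rule of signs:

For positive roots, count sign changes in f(x) = 7x^3 + 3x^2 - x - 6:
Signs of coefficients: +, +, -, -
Number of sign changes: 1
Possible positive real roots: 1

For negative roots, examine f(-x) = -7x^3 + 3x^2 + x - 6:
Signs of coefficients: -, +, +, -
Number of sign changes: 2
Possible negative real roots: 2, 0

Positive roots: 1; Negative roots: 2 or 0


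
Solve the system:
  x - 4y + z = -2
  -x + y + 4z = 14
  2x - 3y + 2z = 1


Using Cramer's rule. Expand each determinant along the first row.
D  = 1*[1*2 - 4*(-3)] - (-4)*[(-1)*2 - 4*2] + 1*[(-1)*(-3) - 1*2]
  = 1*(14) - (-4)*(-10) + 1*(1) = -25
Dx = (-2)*[1*2 - 4*(-3)] - (-4)*[14*2 - 4*1] + 1*[14*(-3) - 1*1]
  = (-2)*(14) - (-4)*(24) + 1*(-43) = 25
Dy = 1*[14*2 - 4*1] - (-2)*[(-1)*2 - 4*2] + 1*[(-1)*1 - 14*2]
  = 1*(24) - (-2)*(-10) + 1*(-29) = -25
Dz = 1*[1*1 - 14*(-3)] - (-4)*[(-1)*1 - 14*2] + (-2)*[(-1)*(-3) - 1*2]
  = 1*(43) - (-4)*(-29) + (-2)*(1) = -75
x = Dx/D = 25/-25 = -1, y = Dy/D = -25/-25 = 1, z = Dz/D = -75/-25 = 3
Check eq1: (1)(-1) + (-4)(1) + (1)(3) = -2 = -2 ✓
Check eq2: (-1)(-1) + (1)(1) + (4)(3) = 14 = 14 ✓
Check eq3: (2)(-1) + (-3)(1) + (2)(3) = 1 = 1 ✓

x = -1, y = 1, z = 3


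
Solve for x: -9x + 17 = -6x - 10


Starting with: -9x + 17 = -6x - 10
Move all x terms to left: (-9 + 6)x = -10 - 17
Simplify: -3x = -27
Divide both sides by -3: x = 9

x = 9


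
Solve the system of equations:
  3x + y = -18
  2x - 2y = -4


Using Cramer's rule:
Determinant D = (3)(-2) - (2)(1) = -6 - 2 = -8
Dx = (-18)(-2) - (-4)(1) = 36 + 4 = 40
Dy = (3)(-4) - (2)(-18) = -12 + 36 = 24
x = Dx/D = 40/-8 = -5
y = Dy/D = 24/-8 = -3

x = -5, y = -3


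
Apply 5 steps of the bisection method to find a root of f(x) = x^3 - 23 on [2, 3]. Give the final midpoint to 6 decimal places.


f(x) = x^3 - 23
f(2) = -15 < 0
f(3) = 4 > 0

Step 1: midpoint = (2.000000 + 3.000000)/2 = 2.500000
  f(2.500000) = -7.375000
  f(mid) < 0, so root is in [2.500000, 3.000000]

Step 2: midpoint = (2.500000 + 3.000000)/2 = 2.750000
  f(2.750000) = -2.203125
  f(mid) < 0, so root is in [2.750000, 3.000000]

Step 3: midpoint = (2.750000 + 3.000000)/2 = 2.875000
  f(2.875000) = 0.763672
  f(mid) > 0, so root is in [2.750000, 2.875000]

Step 4: midpoint = (2.750000 + 2.875000)/2 = 2.812500
  f(2.812500) = -0.752686
  f(mid) < 0, so root is in [2.812500, 2.875000]

Step 5: midpoint = (2.812500 + 2.875000)/2 = 2.843750
  f(2.843750) = -0.002838
  f(mid) < 0, so root is in [2.843750, 2.875000]

midpoint = 2.843750


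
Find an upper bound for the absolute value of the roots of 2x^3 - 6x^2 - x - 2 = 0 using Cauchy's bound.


Cauchy's bound: all roots r satisfy |r| <= 1 + max(|a_i/a_n|) for i = 0,...,n-1
where a_n is the leading coefficient.

Coefficients: [2, -6, -1, -2]
Leading coefficient a_n = 2
Ratios |a_i/a_n|: 3, 1/2, 1
Maximum ratio: 3
Cauchy's bound: |r| <= 1 + 3 = 4

Upper bound = 4


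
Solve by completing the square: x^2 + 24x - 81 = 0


Start: x^2 + 24x - 81 = 0
Move constant: x^2 + 24x = 81
Half of 24 is 12, squared is 144
Add 144 to both sides: x^2 + 24x + 144 = 225
(x + 12)^2 = 225
x + 12 = ±15
x = -12 + 15 = 3 or x = -12 - 15 = -27

x = -27, x = 3


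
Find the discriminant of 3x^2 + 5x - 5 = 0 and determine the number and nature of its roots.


For ax^2 + bx + c = 0, discriminant D = b^2 - 4ac
Here a = 3, b = 5, c = -5
D = (5)^2 - 4(3)(-5) = 25 + 60 = 85

D = 85 > 0 but not a perfect square
The equation has 2 distinct real irrational roots.

Discriminant = 85, 2 distinct real irrational roots


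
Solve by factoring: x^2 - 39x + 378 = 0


We need two numbers that multiply to 378 and add to -39.
Those numbers are -21 and -18 (since (-21) * (-18) = 378 and (-21) + (-18) = -39).
So x^2 - 39x + 378 = (x - 21)(x - 18) = 0
Setting each factor to zero: x = 21 or x = 18

x = 18, x = 21


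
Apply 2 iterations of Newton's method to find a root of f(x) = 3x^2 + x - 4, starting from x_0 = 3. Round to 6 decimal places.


Newton's method: x_(n+1) = x_n - f(x_n)/f'(x_n)
f(x) = 3x^2 + x - 4
f'(x) = 6x + 1

Iteration 1:
  f(3.000000) = 26.000000
  f'(3.000000) = 19.000000
  x_1 = 3.000000 - (26.000000)/(19.000000) = 1.631579

Iteration 2:
  f(1.631579) = 5.617729
  f'(1.631579) = 10.789474
  x_2 = 1.631579 - (5.617729)/(10.789474) = 1.110911

x_2 = 1.110911


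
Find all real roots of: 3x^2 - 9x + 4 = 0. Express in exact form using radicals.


Using the quadratic formula: x = (-b ± sqrt(b^2 - 4ac)) / (2a)
Here a = 3, b = -9, c = 4
Discriminant = b^2 - 4ac = (-9)^2 - 4(3)(4) = 81 - 48 = 33
Since discriminant = 33 > 0, there are two real roots.
x = (9 ± sqrt(33)) / 6
Numerically: x ≈ 2.4574 or x ≈ 0.5426

x = (9 + sqrt(33)) / 6 or x = (9 - sqrt(33)) / 6


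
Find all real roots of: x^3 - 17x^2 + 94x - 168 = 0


Let p(x) = x^3 - 17x^2 + 94x - 168. By the rational root theorem (leading coefficient 1), any rational root is an integer divisor of 168: try ±1, ±2, ... in turn.
Test x = 1: value = -90 ≠ 0.
Test x = -1: value = -280 ≠ 0.
Test x = 2: value = -40 ≠ 0.
Test x = -2: value = -432 ≠ 0.
Test x = 3: value = -12 ≠ 0.
Test x = -3: value = -630 ≠ 0.
Test x = 4: value = 0 ✓, so (x - 4) is a factor.
Synthetic division by (x - 4): bring down 1; 1(4) - 17 = -13; (-13)(4) + 94 = 42; 42(4) - 168 = 0 → quotient x^2 - 13x + 42, remainder 0.
Solve the quadratic x^2 - 13x + 42 = 0: discriminant = (-13)^2 - 4(1)(42) = 169 - 168 = 1.
sqrt(1) = 1, so x = (13 ± 1)/2: x = 7 or x = 6.

x = 4, x = 6, x = 7


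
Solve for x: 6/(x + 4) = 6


Multiply both sides by (x + 4): 6 = 6(x + 4)
Distribute: 6 = 6x + 24
6x = 6 - 24 = -18
x = -3

x = -3


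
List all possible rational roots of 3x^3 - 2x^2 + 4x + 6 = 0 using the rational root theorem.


Rational root theorem: possible roots are ±p/q where:
  p divides the constant term (6): p ∈ {1, 2, 3, 6}
  q divides the leading coefficient (3): q ∈ {1, 3}

All possible rational roots: -6, -3, -2, -1, -2/3, -1/3, 1/3, 2/3, 1, 2, 3, 6

-6, -3, -2, -1, -2/3, -1/3, 1/3, 2/3, 1, 2, 3, 6


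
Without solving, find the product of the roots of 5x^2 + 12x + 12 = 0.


By Vieta's formulas for ax^2 + bx + c = 0:
  Sum of roots = -b/a
  Product of roots = c/a

Here a = 5, b = 12, c = 12
Sum = -(12)/5 = -12/5
Product = 12/5 = 12/5

Product = 12/5


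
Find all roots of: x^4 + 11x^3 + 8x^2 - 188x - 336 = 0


Let p(x) = x^4 + 11x^3 + 8x^2 - 188x - 336. By the rational root theorem (leading coefficient 1), any rational root is an integer divisor of 336: try ±1, ±2, ... in turn.
Test x = 1: value = -504 ≠ 0.
Test x = -1: value = -150 ≠ 0.
Test x = 2: value = -576 ≠ 0.
Test x = -2: value = 0 ✓, so (x + 2) is a factor.
Synthetic division by (x + 2): bring down 1; 1(-2) + 11 = 9; 9(-2) + 8 = -10; (-10)(-2) - 188 = -168; (-168)(-2) - 336 = 0 → quotient x^3 + 9x^2 - 10x - 168, remainder 0.
Continue with the quotient x^3 + 9x^2 - 10x - 168 (candidates must divide 168; re-test x = -2 first in case it repeats).
Test x = -2: value = -120 ≠ 0.
Test x = 3: value = -90 ≠ 0.
Test x = -3: value = -84 ≠ 0.
Test x = 4: value = 0 ✓, so (x - 4) is a factor.
Synthetic division by (x - 4): bring down 1; 1(4) + 9 = 13; 13(4) - 10 = 42; 42(4) - 168 = 0 → quotient x^2 + 13x + 42, remainder 0.
Solve the quadratic x^2 + 13x + 42 = 0: discriminant = 13^2 - 4(1)(42) = 169 - 168 = 1.
sqrt(1) = 1, so x = (-13 ± 1)/2: x = -6 or x = -7.
Collecting all roots found:

x = -7, x = -6, x = -2, x = 4


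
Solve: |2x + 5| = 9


An absolute value equation |expr| = 9 gives two cases:
Case 1: 2x + 5 = 9
  2x = 4, so x = 2
Case 2: 2x + 5 = -9
  2x = -14, so x = -7

x = -7, x = 2


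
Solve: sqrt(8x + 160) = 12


Square both sides: 8x + 160 = 12^2 = 144
8x = 144 - 160 = -16
x = -2
Check: sqrt(8*(-2) + 160) = sqrt(144) = 12 ✓

x = -2


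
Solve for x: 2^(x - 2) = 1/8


Express both sides with the same base.
1/8 = 2^(-3)
Since the bases match, equate exponents: x - 2 = -3
So x = -3 - (-2) = -1

x = -1


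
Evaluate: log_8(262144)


We need the exponent such that 8^? = 262144
8^6 = 262144
Therefore log_8(262144) = 6

6


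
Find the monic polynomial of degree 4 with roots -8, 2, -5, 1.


A monic polynomial with roots -8, 2, -5, 1 is:
p(x) = (x + 8)(x - 2)(x + 5)(x - 1)
After multiplying by (x + 8): x + 8
After multiplying by (x - 2): x^2 + 6x - 16
After multiplying by (x + 5): x^3 + 11x^2 + 14x - 80
After multiplying by (x - 1): x^4 + 10x^3 + 3x^2 - 94x + 80

x^4 + 10x^3 + 3x^2 - 94x + 80


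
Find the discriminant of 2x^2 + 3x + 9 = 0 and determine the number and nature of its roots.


For ax^2 + bx + c = 0, discriminant D = b^2 - 4ac
Here a = 2, b = 3, c = 9
D = (3)^2 - 4(2)(9) = 9 - 72 = -63

D = -63 < 0
The equation has no real roots (2 complex conjugate roots).

Discriminant = -63, no real roots (2 complex conjugate roots)


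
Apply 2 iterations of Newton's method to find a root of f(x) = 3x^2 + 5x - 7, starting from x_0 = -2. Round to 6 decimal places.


Newton's method: x_(n+1) = x_n - f(x_n)/f'(x_n)
f(x) = 3x^2 + 5x - 7
f'(x) = 6x + 5

Iteration 1:
  f(-2.000000) = -5.000000
  f'(-2.000000) = -7.000000
  x_1 = -2.000000 - (-5.000000)/(-7.000000) = -2.714286

Iteration 2:
  f(-2.714286) = 1.530612
  f'(-2.714286) = -11.285714
  x_2 = -2.714286 - (1.530612)/(-11.285714) = -2.578662

x_2 = -2.578662


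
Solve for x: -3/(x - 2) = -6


Multiply both sides by (x - 2): -3 = -6(x - 2)
Distribute: -3 = -6x + 12
-6x = -3 - 12 = -15
x = 5/2

x = 5/2


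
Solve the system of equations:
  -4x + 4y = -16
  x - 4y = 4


Using Cramer's rule:
Determinant D = (-4)(-4) - (1)(4) = 16 - 4 = 12
Dx = (-16)(-4) - (4)(4) = 64 - 16 = 48
Dy = (-4)(4) - (1)(-16) = -16 + 16 = 0
x = Dx/D = 48/12 = 4
y = Dy/D = 0/12 = 0

x = 4, y = 0


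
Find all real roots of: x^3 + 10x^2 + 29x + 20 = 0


Let p(x) = x^3 + 10x^2 + 29x + 20. By the rational root theorem (leading coefficient 1), any rational root is an integer divisor of 20: try ±1, ±2, ... in turn.
Test x = 1: value = 60 ≠ 0.
Test x = -1: value = 0 ✓, so (x + 1) is a factor.
Synthetic division by (x + 1): bring down 1; 1(-1) + 10 = 9; 9(-1) + 29 = 20; 20(-1) + 20 = 0 → quotient x^2 + 9x + 20, remainder 0.
Solve the quadratic x^2 + 9x + 20 = 0: discriminant = 9^2 - 4(1)(20) = 81 - 80 = 1.
sqrt(1) = 1, so x = (-9 ± 1)/2: x = -4 or x = -5.

x = -5, x = -4, x = -1


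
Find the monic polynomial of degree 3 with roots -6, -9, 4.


A monic polynomial with roots -6, -9, 4 is:
p(x) = (x + 6)(x + 9)(x - 4)
After multiplying by (x + 6): x + 6
After multiplying by (x + 9): x^2 + 15x + 54
After multiplying by (x - 4): x^3 + 11x^2 - 6x - 216

x^3 + 11x^2 - 6x - 216


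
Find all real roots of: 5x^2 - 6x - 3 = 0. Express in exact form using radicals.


Using the quadratic formula: x = (-b ± sqrt(b^2 - 4ac)) / (2a)
Here a = 5, b = -6, c = -3
Discriminant = b^2 - 4ac = (-6)^2 - 4(5)(-3) = 36 + 60 = 96
Since discriminant = 96 > 0, there are two real roots.
x = (6 ± 4*sqrt(6)) / 10
Simplifying: x = (3 ± 2*sqrt(6)) / 5
Numerically: x ≈ 1.5798 or x ≈ -0.3798

x = (3 + 2*sqrt(6)) / 5 or x = (3 - 2*sqrt(6)) / 5


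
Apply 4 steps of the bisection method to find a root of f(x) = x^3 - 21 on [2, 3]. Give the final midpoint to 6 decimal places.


f(x) = x^3 - 21
f(2) = -13 < 0
f(3) = 6 > 0

Step 1: midpoint = (2.000000 + 3.000000)/2 = 2.500000
  f(2.500000) = -5.375000
  f(mid) < 0, so root is in [2.500000, 3.000000]

Step 2: midpoint = (2.500000 + 3.000000)/2 = 2.750000
  f(2.750000) = -0.203125
  f(mid) < 0, so root is in [2.750000, 3.000000]

Step 3: midpoint = (2.750000 + 3.000000)/2 = 2.875000
  f(2.875000) = 2.763672
  f(mid) > 0, so root is in [2.750000, 2.875000]

Step 4: midpoint = (2.750000 + 2.875000)/2 = 2.812500
  f(2.812500) = 1.247314
  f(mid) > 0, so root is in [2.750000, 2.812500]

midpoint = 2.812500


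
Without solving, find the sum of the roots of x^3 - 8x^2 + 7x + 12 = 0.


By Vieta's formulas for x^3 + bx^2 + cx + d = 0:
  r1 + r2 + r3 = -b/a = 8
  r1*r2 + r1*r3 + r2*r3 = c/a = 7
  r1*r2*r3 = -d/a = -12


Sum = 8


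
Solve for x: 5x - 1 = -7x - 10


Starting with: 5x - 1 = -7x - 10
Move all x terms to left: (5 + 7)x = -10 + 1
Simplify: 12x = -9
Divide both sides by 12: x = -3/4

x = -3/4


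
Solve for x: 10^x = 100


Express both sides with the same base.
100 = 10^2
Since the bases match: x = 2

x = 2


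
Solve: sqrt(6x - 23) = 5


Square both sides: 6x - 23 = 5^2 = 25
6x = 25 + 23 = 48
x = 8
Check: sqrt(6*8 - 23) = sqrt(25) = 5 ✓

x = 8


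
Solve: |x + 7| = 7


An absolute value equation |expr| = 7 gives two cases:
Case 1: x + 7 = 7
  x = 0, so x = 0
Case 2: x + 7 = -7
  x = -14, so x = -14

x = -14, x = 0


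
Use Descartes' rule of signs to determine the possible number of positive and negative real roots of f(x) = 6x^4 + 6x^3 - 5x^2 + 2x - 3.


Descartes' rule of signs:

For positive roots, count sign changes in f(x) = 6x^4 + 6x^3 - 5x^2 + 2x - 3:
Signs of coefficients: +, +, -, +, -
Number of sign changes: 3
Possible positive real roots: 3, 1

For negative roots, examine f(-x) = 6x^4 - 6x^3 - 5x^2 - 2x - 3:
Signs of coefficients: +, -, -, -, -
Number of sign changes: 1
Possible negative real roots: 1

Positive roots: 3 or 1; Negative roots: 1


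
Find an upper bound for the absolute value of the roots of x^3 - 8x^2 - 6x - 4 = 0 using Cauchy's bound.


Cauchy's bound: all roots r satisfy |r| <= 1 + max(|a_i/a_n|) for i = 0,...,n-1
where a_n is the leading coefficient.

Coefficients: [1, -8, -6, -4]
Leading coefficient a_n = 1
Ratios |a_i/a_n|: 8, 6, 4
Maximum ratio: 8
Cauchy's bound: |r| <= 1 + 8 = 9

Upper bound = 9


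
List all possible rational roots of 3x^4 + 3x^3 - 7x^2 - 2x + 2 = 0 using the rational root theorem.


Rational root theorem: possible roots are ±p/q where:
  p divides the constant term (2): p ∈ {1, 2}
  q divides the leading coefficient (3): q ∈ {1, 3}

All possible rational roots: -2, -1, -2/3, -1/3, 1/3, 2/3, 1, 2

-2, -1, -2/3, -1/3, 1/3, 2/3, 1, 2


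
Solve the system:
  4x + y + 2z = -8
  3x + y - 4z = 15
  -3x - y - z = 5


Using Cramer's rule. Expand each determinant along the first row.
D  = 4*[1*(-1) - (-4)*(-1)] - 1*[3*(-1) - (-4)*(-3)] + 2*[3*(-1) - 1*(-3)]
  = 4*(-5) - 1*(-15) + 2*(0) = -5
Dx = (-8)*[1*(-1) - (-4)*(-1)] - 1*[15*(-1) - (-4)*5] + 2*[15*(-1) - 1*5]
  = (-8)*(-5) - 1*(5) + 2*(-20) = -5
Dy = 4*[15*(-1) - (-4)*5] - (-8)*[3*(-1) - (-4)*(-3)] + 2*[3*5 - 15*(-3)]
  = 4*(5) - (-8)*(-15) + 2*(60) = 20
Dz = 4*[1*5 - 15*(-1)] - 1*[3*5 - 15*(-3)] + (-8)*[3*(-1) - 1*(-3)]
  = 4*(20) - 1*(60) + (-8)*(0) = 20
x = Dx/D = -5/-5 = 1, y = Dy/D = 20/-5 = -4, z = Dz/D = 20/-5 = -4
Check eq1: (4)(1) + (1)(-4) + (2)(-4) = -8 = -8 ✓
Check eq2: (3)(1) + (1)(-4) + (-4)(-4) = 15 = 15 ✓
Check eq3: (-3)(1) + (-1)(-4) + (-1)(-4) = 5 = 5 ✓

x = 1, y = -4, z = -4


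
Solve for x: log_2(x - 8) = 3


Convert to exponential form: x - 8 = 2^3 = 8
x = 8 + 8 = 16
Check: log_2(16 - 8) = log_2(8) = log_2(8) = 3 ✓

x = 16


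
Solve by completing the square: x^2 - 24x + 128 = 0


Start: x^2 - 24x + 128 = 0
Move constant: x^2 - 24x = -128
Half of -24 is -12, squared is 144
Add 144 to both sides: x^2 - 24x + 144 = 16
(x - 12)^2 = 16
x - 12 = ±4
x = 12 + 4 = 16 or x = 12 - 4 = 8

x = 8, x = 16


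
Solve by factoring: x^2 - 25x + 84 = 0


We need two numbers that multiply to 84 and add to -25.
Those numbers are -4 and -21 (since (-4) * (-21) = 84 and (-4) + (-21) = -25).
So x^2 - 25x + 84 = (x - 4)(x - 21) = 0
Setting each factor to zero: x = 4 or x = 21

x = 4, x = 21


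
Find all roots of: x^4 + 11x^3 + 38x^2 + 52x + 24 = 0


Let p(x) = x^4 + 11x^3 + 38x^2 + 52x + 24. By the rational root theorem (leading coefficient 1), any rational root is an integer divisor of 24: try ±1, ±2, ... in turn.
Test x = 1: value = 126 ≠ 0.
Test x = -1: value = 0 ✓, so (x + 1) is a factor.
Synthetic division by (x + 1): bring down 1; 1(-1) + 11 = 10; 10(-1) + 38 = 28; 28(-1) + 52 = 24; 24(-1) + 24 = 0 → quotient x^3 + 10x^2 + 28x + 24, remainder 0.
Continue with the quotient x^3 + 10x^2 + 28x + 24 (candidates must divide 24; re-test x = -1 first in case it repeats).
Test x = -1: value = 5 ≠ 0.
Test x = 2: value = 128 ≠ 0.
Test x = -2: value = 0 ✓, so (x + 2) is a factor.
Synthetic division by (x + 2): bring down 1; 1(-2) + 10 = 8; 8(-2) + 28 = 12; 12(-2) + 24 = 0 → quotient x^2 + 8x + 12, remainder 0.
Solve the quadratic x^2 + 8x + 12 = 0: discriminant = 8^2 - 4(1)(12) = 64 - 48 = 16.
sqrt(16) = 4, so x = (-8 ± 4)/2: x = -2 or x = -6.
Collecting all roots found:

x = -6, x = -2 (multiplicity 2), x = -1


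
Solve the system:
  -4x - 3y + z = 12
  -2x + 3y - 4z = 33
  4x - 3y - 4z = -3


Using Cramer's rule. Expand each determinant along the first row.
D  = (-4)*[3*(-4) - (-4)*(-3)] - (-3)*[(-2)*(-4) - (-4)*4] + 1*[(-2)*(-3) - 3*4]
  = (-4)*(-24) - (-3)*(24) + 1*(-6) = 162
Dx = 12*[3*(-4) - (-4)*(-3)] - (-3)*[33*(-4) - (-4)*(-3)] + 1*[33*(-3) - 3*(-3)]
  = 12*(-24) - (-3)*(-144) + 1*(-90) = -810
Dy = (-4)*[33*(-4) - (-4)*(-3)] - 12*[(-2)*(-4) - (-4)*4] + 1*[(-2)*(-3) - 33*4]
  = (-4)*(-144) - 12*(24) + 1*(-126) = 162
Dz = (-4)*[3*(-3) - 33*(-3)] - (-3)*[(-2)*(-3) - 33*4] + 12*[(-2)*(-3) - 3*4]
  = (-4)*(90) - (-3)*(-126) + 12*(-6) = -810
x = Dx/D = -810/162 = -5, y = Dy/D = 162/162 = 1, z = Dz/D = -810/162 = -5
Check eq1: (-4)(-5) + (-3)(1) + (1)(-5) = 12 = 12 ✓
Check eq2: (-2)(-5) + (3)(1) + (-4)(-5) = 33 = 33 ✓
Check eq3: (4)(-5) + (-3)(1) + (-4)(-5) = -3 = -3 ✓

x = -5, y = 1, z = -5


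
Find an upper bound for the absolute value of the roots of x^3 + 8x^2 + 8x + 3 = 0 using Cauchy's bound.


Cauchy's bound: all roots r satisfy |r| <= 1 + max(|a_i/a_n|) for i = 0,...,n-1
where a_n is the leading coefficient.

Coefficients: [1, 8, 8, 3]
Leading coefficient a_n = 1
Ratios |a_i/a_n|: 8, 8, 3
Maximum ratio: 8
Cauchy's bound: |r| <= 1 + 8 = 9

Upper bound = 9


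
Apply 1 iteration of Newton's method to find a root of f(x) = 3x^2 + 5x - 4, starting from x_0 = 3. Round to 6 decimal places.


Newton's method: x_(n+1) = x_n - f(x_n)/f'(x_n)
f(x) = 3x^2 + 5x - 4
f'(x) = 6x + 5

Iteration 1:
  f(3.000000) = 38.000000
  f'(3.000000) = 23.000000
  x_1 = 3.000000 - (38.000000)/(23.000000) = 1.347826

x_1 = 1.347826


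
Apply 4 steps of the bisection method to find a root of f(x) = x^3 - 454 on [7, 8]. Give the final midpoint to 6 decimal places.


f(x) = x^3 - 454
f(7) = -111 < 0
f(8) = 58 > 0

Step 1: midpoint = (7.000000 + 8.000000)/2 = 7.500000
  f(7.500000) = -32.125000
  f(mid) < 0, so root is in [7.500000, 8.000000]

Step 2: midpoint = (7.500000 + 8.000000)/2 = 7.750000
  f(7.750000) = 11.484375
  f(mid) > 0, so root is in [7.500000, 7.750000]

Step 3: midpoint = (7.500000 + 7.750000)/2 = 7.625000
  f(7.625000) = -10.677734
  f(mid) < 0, so root is in [7.625000, 7.750000]

Step 4: midpoint = (7.625000 + 7.750000)/2 = 7.687500
  f(7.687500) = 0.313232
  f(mid) > 0, so root is in [7.625000, 7.687500]

midpoint = 7.687500


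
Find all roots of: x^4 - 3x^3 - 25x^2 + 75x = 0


The constant term is 0, so x = 0 is a root. Factor out x:
  x^3 - 3x^2 - 25x + 75 = 0
Let p(x) = x^3 - 3x^2 - 25x + 75. By the rational root theorem (leading coefficient 1), any rational root is an integer divisor of 75: try ±1, ±2, ... in turn.
Test x = 1: value = 48 ≠ 0.
Test x = -1: value = 96 ≠ 0.
Test x = 3: value = 0 ✓, so (x - 3) is a factor.
Synthetic division by (x - 3): bring down 1; 1(3) - 3 = 0; 0(3) - 25 = -25; (-25)(3) + 75 = 0 → quotient x^2 - 25, remainder 0.
Solve the quadratic x^2 - 25 = 0: discriminant = 0^2 - 4(1)(-25) = 0 + 100 = 100.
sqrt(100) = 10, so x = (0 ± 10)/2: x = 5 or x = -5.
Collecting all roots found:

x = -5, x = 0, x = 3, x = 5


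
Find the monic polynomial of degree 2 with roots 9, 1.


A monic polynomial with roots 9, 1 is:
p(x) = (x - 9)(x - 1)
After multiplying by (x - 9): x - 9
After multiplying by (x - 1): x^2 - 10x + 9

x^2 - 10x + 9


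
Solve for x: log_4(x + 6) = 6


Convert to exponential form: x + 6 = 4^6 = 4096
x = 4096 - 6 = 4090
Check: log_4(4090 + 6) = log_4(4096) = log_4(4096) = 6 ✓

x = 4090


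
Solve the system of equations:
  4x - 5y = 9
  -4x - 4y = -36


Using Cramer's rule:
Determinant D = (4)(-4) - (-4)(-5) = -16 - 20 = -36
Dx = (9)(-4) - (-36)(-5) = -36 - 180 = -216
Dy = (4)(-36) - (-4)(9) = -144 + 36 = -108
x = Dx/D = -216/-36 = 6
y = Dy/D = -108/-36 = 3

x = 6, y = 3


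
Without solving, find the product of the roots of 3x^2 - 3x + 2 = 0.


By Vieta's formulas for ax^2 + bx + c = 0:
  Sum of roots = -b/a
  Product of roots = c/a

Here a = 3, b = -3, c = 2
Sum = -(-3)/3 = 1
Product = 2/3 = 2/3

Product = 2/3


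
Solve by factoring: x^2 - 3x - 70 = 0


We need two numbers that multiply to -70 and add to -3.
Those numbers are 7 and -10 (since 7 * (-10) = -70 and 7 + (-10) = -3).
So x^2 - 3x - 70 = (x + 7)(x - 10) = 0
Setting each factor to zero: x = -7 or x = 10

x = -7, x = 10


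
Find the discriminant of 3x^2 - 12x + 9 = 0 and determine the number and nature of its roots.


For ax^2 + bx + c = 0, discriminant D = b^2 - 4ac
Here a = 3, b = -12, c = 9
D = (-12)^2 - 4(3)(9) = 144 - 108 = 36

D = 36 > 0 and is a perfect square (sqrt = 6)
The equation has 2 distinct real rational roots.

Discriminant = 36, 2 distinct real rational roots


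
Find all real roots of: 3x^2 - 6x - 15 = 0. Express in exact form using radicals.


Using the quadratic formula: x = (-b ± sqrt(b^2 - 4ac)) / (2a)
Here a = 3, b = -6, c = -15
Discriminant = b^2 - 4ac = (-6)^2 - 4(3)(-15) = 36 + 180 = 216
Since discriminant = 216 > 0, there are two real roots.
x = (6 ± 6*sqrt(6)) / 6
Simplifying: x = 1 ± sqrt(6)
Numerically: x ≈ 3.4495 or x ≈ -1.4495

x = 1 + sqrt(6) or x = 1 - sqrt(6)


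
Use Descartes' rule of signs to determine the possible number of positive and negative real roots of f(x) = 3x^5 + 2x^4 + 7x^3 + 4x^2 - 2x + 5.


Descartes' rule of signs:

For positive roots, count sign changes in f(x) = 3x^5 + 2x^4 + 7x^3 + 4x^2 - 2x + 5:
Signs of coefficients: +, +, +, +, -, +
Number of sign changes: 2
Possible positive real roots: 2, 0

For negative roots, examine f(-x) = -3x^5 + 2x^4 - 7x^3 + 4x^2 + 2x + 5:
Signs of coefficients: -, +, -, +, +, +
Number of sign changes: 3
Possible negative real roots: 3, 1

Positive roots: 2 or 0; Negative roots: 3 or 1


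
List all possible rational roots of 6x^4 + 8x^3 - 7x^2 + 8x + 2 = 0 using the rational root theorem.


Rational root theorem: possible roots are ±p/q where:
  p divides the constant term (2): p ∈ {1, 2}
  q divides the leading coefficient (6): q ∈ {1, 2, 3, 6}

All possible rational roots: -2, -1, -2/3, -1/2, -1/3, -1/6, 1/6, 1/3, 1/2, 2/3, 1, 2

-2, -1, -2/3, -1/2, -1/3, -1/6, 1/6, 1/3, 1/2, 2/3, 1, 2


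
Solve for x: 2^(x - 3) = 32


Express both sides with the same base.
32 = 2^5
Since the bases match, equate exponents: x - 3 = 5
So x = 5 - (-3) = 8

x = 8


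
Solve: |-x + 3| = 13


An absolute value equation |expr| = 13 gives two cases:
Case 1: -x + 3 = 13
  -x = 10, so x = -10
Case 2: -x + 3 = -13
  -x = -16, so x = 16

x = -10, x = 16


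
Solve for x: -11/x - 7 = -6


Subtract -7 from both sides: -11/x = 1
Multiply both sides by x: -11 = 1 * x
Divide by 1: x = -11

x = -11


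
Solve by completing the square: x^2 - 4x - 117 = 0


Start: x^2 - 4x - 117 = 0
Move constant: x^2 - 4x = 117
Half of -4 is -2, squared is 4
Add 4 to both sides: x^2 - 4x + 4 = 121
(x - 2)^2 = 121
x - 2 = ±11
x = 2 + 11 = 13 or x = 2 - 11 = -9

x = -9, x = 13


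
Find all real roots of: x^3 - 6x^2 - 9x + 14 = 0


Let p(x) = x^3 - 6x^2 - 9x + 14. By the rational root theorem (leading coefficient 1), any rational root is an integer divisor of 14: try ±1, ±2, ... in turn.
Test x = 1: value = 0 ✓, so (x - 1) is a factor.
Synthetic division by (x - 1): bring down 1; 1(1) - 6 = -5; (-5)(1) - 9 = -14; (-14)(1) + 14 = 0 → quotient x^2 - 5x - 14, remainder 0.
Solve the quadratic x^2 - 5x - 14 = 0: discriminant = (-5)^2 - 4(1)(-14) = 25 + 56 = 81.
sqrt(81) = 9, so x = (5 ± 9)/2: x = 7 or x = -2.

x = -2, x = 1, x = 7


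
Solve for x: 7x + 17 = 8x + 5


Starting with: 7x + 17 = 8x + 5
Move all x terms to left: (7 - 8)x = 5 - 17
Simplify: -x = -12
Divide both sides by -1: x = 12

x = 12


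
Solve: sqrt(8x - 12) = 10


Square both sides: 8x - 12 = 10^2 = 100
8x = 100 + 12 = 112
x = 14
Check: sqrt(8*14 - 12) = sqrt(100) = 10 ✓

x = 14


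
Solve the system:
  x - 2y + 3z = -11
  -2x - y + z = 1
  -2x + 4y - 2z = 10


Using Cramer's rule. Expand each determinant along the first row.
D  = 1*[(-1)*(-2) - 1*4] - (-2)*[(-2)*(-2) - 1*(-2)] + 3*[(-2)*4 - (-1)*(-2)]
  = 1*(-2) - (-2)*(6) + 3*(-10) = -20
Dx = (-11)*[(-1)*(-2) - 1*4] - (-2)*[1*(-2) - 1*10] + 3*[1*4 - (-1)*10]
  = (-11)*(-2) - (-2)*(-12) + 3*(14) = 40
Dy = 1*[1*(-2) - 1*10] - (-11)*[(-2)*(-2) - 1*(-2)] + 3*[(-2)*10 - 1*(-2)]
  = 1*(-12) - (-11)*(6) + 3*(-18) = 0
Dz = 1*[(-1)*10 - 1*4] - (-2)*[(-2)*10 - 1*(-2)] + (-11)*[(-2)*4 - (-1)*(-2)]
  = 1*(-14) - (-2)*(-18) + (-11)*(-10) = 60
x = Dx/D = 40/-20 = -2, y = Dy/D = 0/-20 = 0, z = Dz/D = 60/-20 = -3
Check eq1: (1)(-2) + (-2)(0) + (3)(-3) = -11 = -11 ✓
Check eq2: (-2)(-2) + (-1)(0) + (1)(-3) = 1 = 1 ✓
Check eq3: (-2)(-2) + (4)(0) + (-2)(-3) = 10 = 10 ✓

x = -2, y = 0, z = -3


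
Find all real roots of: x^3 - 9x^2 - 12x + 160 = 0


Let p(x) = x^3 - 9x^2 - 12x + 160. By the rational root theorem (leading coefficient 1), any rational root is an integer divisor of 160: try ±1, ±2, ... in turn.
Test x = 1: value = 140 ≠ 0.
Test x = -1: value = 162 ≠ 0.
Test x = 2: value = 108 ≠ 0.
Test x = -2: value = 140 ≠ 0.
Test x = 4: value = 32 ≠ 0.
Test x = -4: value = 0 ✓, so (x + 4) is a factor.
Synthetic division by (x + 4): bring down 1; 1(-4) - 9 = -13; (-13)(-4) - 12 = 40; 40(-4) + 160 = 0 → quotient x^2 - 13x + 40, remainder 0.
Solve the quadratic x^2 - 13x + 40 = 0: discriminant = (-13)^2 - 4(1)(40) = 169 - 160 = 9.
sqrt(9) = 3, so x = (13 ± 3)/2: x = 8 or x = 5.

x = -4, x = 5, x = 8


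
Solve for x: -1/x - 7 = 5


Subtract -7 from both sides: -1/x = 12
Multiply both sides by x: -1 = 12 * x
Divide by 12: x = -1/12

x = -1/12


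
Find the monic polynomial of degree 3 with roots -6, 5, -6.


A monic polynomial with roots -6, 5, -6 is:
p(x) = (x + 6)(x - 5)(x + 6)
After multiplying by (x + 6): x + 6
After multiplying by (x - 5): x^2 + x - 30
After multiplying by (x + 6): x^3 + 7x^2 - 24x - 180

x^3 + 7x^2 - 24x - 180


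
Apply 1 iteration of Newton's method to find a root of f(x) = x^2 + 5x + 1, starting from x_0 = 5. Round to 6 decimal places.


Newton's method: x_(n+1) = x_n - f(x_n)/f'(x_n)
f(x) = x^2 + 5x + 1
f'(x) = 2x + 5

Iteration 1:
  f(5.000000) = 51.000000
  f'(5.000000) = 15.000000
  x_1 = 5.000000 - (51.000000)/(15.000000) = 1.600000

x_1 = 1.600000


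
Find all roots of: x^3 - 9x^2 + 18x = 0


The constant term is 0, so x = 0 is a root. Factor out x:
  x^2 - 9x + 18 = 0
Solve the quadratic x^2 - 9x + 18 = 0: discriminant = (-9)^2 - 4(1)(18) = 81 - 72 = 9.
sqrt(9) = 3, so x = (9 ± 3)/2: x = 6 or x = 3.
Collecting all roots found:

x = 0, x = 3, x = 6


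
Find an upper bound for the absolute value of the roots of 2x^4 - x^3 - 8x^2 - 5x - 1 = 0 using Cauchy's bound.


Cauchy's bound: all roots r satisfy |r| <= 1 + max(|a_i/a_n|) for i = 0,...,n-1
where a_n is the leading coefficient.

Coefficients: [2, -1, -8, -5, -1]
Leading coefficient a_n = 2
Ratios |a_i/a_n|: 1/2, 4, 5/2, 1/2
Maximum ratio: 4
Cauchy's bound: |r| <= 1 + 4 = 5

Upper bound = 5


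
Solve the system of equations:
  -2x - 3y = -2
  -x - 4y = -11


Using Cramer's rule:
Determinant D = (-2)(-4) - (-1)(-3) = 8 - 3 = 5
Dx = (-2)(-4) - (-11)(-3) = 8 - 33 = -25
Dy = (-2)(-11) - (-1)(-2) = 22 - 2 = 20
x = Dx/D = -25/5 = -5
y = Dy/D = 20/5 = 4

x = -5, y = 4


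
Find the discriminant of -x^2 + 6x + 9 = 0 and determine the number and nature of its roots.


For ax^2 + bx + c = 0, discriminant D = b^2 - 4ac
Here a = -1, b = 6, c = 9
D = (6)^2 - 4(-1)(9) = 36 + 36 = 72

D = 72 > 0 but not a perfect square
The equation has 2 distinct real irrational roots.

Discriminant = 72, 2 distinct real irrational roots
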